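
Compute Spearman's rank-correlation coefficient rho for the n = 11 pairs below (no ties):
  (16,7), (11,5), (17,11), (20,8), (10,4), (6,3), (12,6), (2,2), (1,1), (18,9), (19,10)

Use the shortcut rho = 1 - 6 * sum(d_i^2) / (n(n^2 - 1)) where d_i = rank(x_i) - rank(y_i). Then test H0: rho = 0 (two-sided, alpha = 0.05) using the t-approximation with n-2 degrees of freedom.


Step 1: Rank x and y separately (midranks; no ties here).
rank(x): 16->7, 11->5, 17->8, 20->11, 10->4, 6->3, 12->6, 2->2, 1->1, 18->9, 19->10
rank(y): 7->7, 5->5, 11->11, 8->8, 4->4, 3->3, 6->6, 2->2, 1->1, 9->9, 10->10
Step 2: d_i = R_x(i) - R_y(i); compute d_i^2.
  (7-7)^2=0, (5-5)^2=0, (8-11)^2=9, (11-8)^2=9, (4-4)^2=0, (3-3)^2=0, (6-6)^2=0, (2-2)^2=0, (1-1)^2=0, (9-9)^2=0, (10-10)^2=0
sum(d^2) = 18.
Step 3: rho = 1 - 6*18 / (11*(11^2 - 1)) = 1 - 108/1320 = 0.918182.
Step 4: Under H0, t = rho * sqrt((n-2)/(1-rho^2)) = 6.9531 ~ t(9).
Step 5: Two-sided p-value from the t-distribution with 9 df = 0.000067.
Step 6: alpha = 0.05. reject H0.

rho = 0.9182, p = 0.000067, reject H0 at alpha = 0.05.


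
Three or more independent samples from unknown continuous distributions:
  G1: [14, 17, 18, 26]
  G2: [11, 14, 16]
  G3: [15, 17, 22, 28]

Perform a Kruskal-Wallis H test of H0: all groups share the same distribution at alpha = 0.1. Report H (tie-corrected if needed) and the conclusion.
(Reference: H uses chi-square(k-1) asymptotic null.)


Step 1: Combine all N = 11 observations and assign midranks.
sorted (value, group, rank): (11,G2,1), (14,G1,2.5), (14,G2,2.5), (15,G3,4), (16,G2,5), (17,G1,6.5), (17,G3,6.5), (18,G1,8), (22,G3,9), (26,G1,10), (28,G3,11)
Step 2: Sum ranks within each group.
R_1 = 27 (n_1 = 4)
R_2 = 8.5 (n_2 = 3)
R_3 = 30.5 (n_3 = 4)
Step 3: H = 12/(N(N+1)) * sum(R_i^2/n_i) - 3(N+1)
     = 12/(11*12) * (27^2/4 + 8.5^2/3 + 30.5^2/4) - 3*12
     = 0.090909 * 438.896 - 36
     = 3.899621.
Step 4: Ties present; correction factor C = 1 - 12/(11^3 - 11) = 0.990909. Corrected H = 3.899621 / 0.990909 = 3.935398.
Step 5: Under H0, H ~ chi^2(2); p-value = 0.139778.
Step 6: alpha = 0.1. fail to reject H0.

H = 3.9354, df = 2, p = 0.139778, fail to reject H0.


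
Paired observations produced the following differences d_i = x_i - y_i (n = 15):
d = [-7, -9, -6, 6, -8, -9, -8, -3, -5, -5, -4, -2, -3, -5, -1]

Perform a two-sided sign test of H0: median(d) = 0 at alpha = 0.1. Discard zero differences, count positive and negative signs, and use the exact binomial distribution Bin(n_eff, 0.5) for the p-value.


Step 1: Discard zero differences. Original n = 15; n_eff = number of nonzero differences = 15.
Nonzero differences (with sign): -7, -9, -6, +6, -8, -9, -8, -3, -5, -5, -4, -2, -3, -5, -1
Step 2: Count signs: positive = 1, negative = 14.
Step 3: Under H0: P(positive) = 0.5, so the number of positives S ~ Bin(15, 0.5).
Step 4: Two-sided exact p-value = sum of Bin(15,0.5) probabilities at or below the observed probability = 0.000977.
Step 5: alpha = 0.1. reject H0.

n_eff = 15, pos = 1, neg = 14, p = 0.000977, reject H0.


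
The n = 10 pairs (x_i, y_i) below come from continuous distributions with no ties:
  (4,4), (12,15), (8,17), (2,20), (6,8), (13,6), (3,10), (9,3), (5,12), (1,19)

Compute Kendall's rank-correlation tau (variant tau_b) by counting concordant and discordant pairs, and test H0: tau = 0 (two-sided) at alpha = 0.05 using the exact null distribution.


Step 1: Enumerate the 45 unordered pairs (i,j) with i<j and classify each by sign(x_j-x_i) * sign(y_j-y_i).
  (1,2):dx=+8,dy=+11->C; (1,3):dx=+4,dy=+13->C; (1,4):dx=-2,dy=+16->D; (1,5):dx=+2,dy=+4->C
  (1,6):dx=+9,dy=+2->C; (1,7):dx=-1,dy=+6->D; (1,8):dx=+5,dy=-1->D; (1,9):dx=+1,dy=+8->C
  (1,10):dx=-3,dy=+15->D; (2,3):dx=-4,dy=+2->D; (2,4):dx=-10,dy=+5->D; (2,5):dx=-6,dy=-7->C
  (2,6):dx=+1,dy=-9->D; (2,7):dx=-9,dy=-5->C; (2,8):dx=-3,dy=-12->C; (2,9):dx=-7,dy=-3->C
  (2,10):dx=-11,dy=+4->D; (3,4):dx=-6,dy=+3->D; (3,5):dx=-2,dy=-9->C; (3,6):dx=+5,dy=-11->D
  (3,7):dx=-5,dy=-7->C; (3,8):dx=+1,dy=-14->D; (3,9):dx=-3,dy=-5->C; (3,10):dx=-7,dy=+2->D
  (4,5):dx=+4,dy=-12->D; (4,6):dx=+11,dy=-14->D; (4,7):dx=+1,dy=-10->D; (4,8):dx=+7,dy=-17->D
  (4,9):dx=+3,dy=-8->D; (4,10):dx=-1,dy=-1->C; (5,6):dx=+7,dy=-2->D; (5,7):dx=-3,dy=+2->D
  (5,8):dx=+3,dy=-5->D; (5,9):dx=-1,dy=+4->D; (5,10):dx=-5,dy=+11->D; (6,7):dx=-10,dy=+4->D
  (6,8):dx=-4,dy=-3->C; (6,9):dx=-8,dy=+6->D; (6,10):dx=-12,dy=+13->D; (7,8):dx=+6,dy=-7->D
  (7,9):dx=+2,dy=+2->C; (7,10):dx=-2,dy=+9->D; (8,9):dx=-4,dy=+9->D; (8,10):dx=-8,dy=+16->D
  (9,10):dx=-4,dy=+7->D
Step 2: C = 15, D = 30, total pairs = 45.
Step 3: tau = (C - D)/(n(n-1)/2) = (15 - 30)/45 = -0.333333.
Step 4: Exact two-sided p-value (enumerate n! = 3628800 permutations of y under H0): p = 0.216373.
Step 5: alpha = 0.05. fail to reject H0.

tau_b = -0.3333 (C=15, D=30), p = 0.216373, fail to reject H0.


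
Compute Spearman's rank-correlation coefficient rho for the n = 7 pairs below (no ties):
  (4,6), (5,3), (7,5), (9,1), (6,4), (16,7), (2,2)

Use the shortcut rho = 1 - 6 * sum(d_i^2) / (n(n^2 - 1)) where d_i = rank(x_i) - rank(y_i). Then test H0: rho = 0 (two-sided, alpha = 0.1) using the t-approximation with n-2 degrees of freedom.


Step 1: Rank x and y separately (midranks; no ties here).
rank(x): 4->2, 5->3, 7->5, 9->6, 6->4, 16->7, 2->1
rank(y): 6->6, 3->3, 5->5, 1->1, 4->4, 7->7, 2->2
Step 2: d_i = R_x(i) - R_y(i); compute d_i^2.
  (2-6)^2=16, (3-3)^2=0, (5-5)^2=0, (6-1)^2=25, (4-4)^2=0, (7-7)^2=0, (1-2)^2=1
sum(d^2) = 42.
Step 3: rho = 1 - 6*42 / (7*(7^2 - 1)) = 1 - 252/336 = 0.250000.
Step 4: Under H0, t = rho * sqrt((n-2)/(1-rho^2)) = 0.5774 ~ t(5).
Step 5: Two-sided p-value from the t-distribution with 5 df = 0.588724.
Step 6: alpha = 0.1. fail to reject H0.

rho = 0.2500, p = 0.588724, fail to reject H0 at alpha = 0.1.


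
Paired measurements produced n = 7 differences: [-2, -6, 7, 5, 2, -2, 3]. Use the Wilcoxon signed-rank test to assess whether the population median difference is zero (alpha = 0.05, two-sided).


Step 1: Drop any zero differences (none here) and take |d_i|.
|d| = [2, 6, 7, 5, 2, 2, 3]
Step 2: Midrank |d_i| (ties get averaged ranks).
ranks: |2|->2, |6|->6, |7|->7, |5|->5, |2|->2, |2|->2, |3|->4
Step 3: Attach original signs; sum ranks with positive sign and with negative sign.
W+ = 7 + 5 + 2 + 4 = 18
W- = 2 + 6 + 2 = 10
(Check: W+ + W- = 28 should equal n(n+1)/2 = 28.)
Step 4: Test statistic W = min(W+, W-) = 10.
Step 5: Ties in |d|, so use the tie-corrected normal approximation.
        E[W] = n(n+1)/4 = 7*8/4 = 14.
        Tie groups: |d|=2 (t=3); sum(t^3 - t) = 24.
        Var[W] = n(n+1)(2n+1)/24 - sum(t^3-t)/48 = 840/24 - 24/48 = 34.5.
        z = (W - E[W]) / sqrt(Var[W]) = (10 - 14) / 5.8737 = -0.6810.
        Two-sided p = 2*Phi(z) = 0.495868.
Step 6: alpha = 0.05. fail to reject H0.

W+ = 18, W- = 10, W = min = 10, p = 0.495868, fail to reject H0.


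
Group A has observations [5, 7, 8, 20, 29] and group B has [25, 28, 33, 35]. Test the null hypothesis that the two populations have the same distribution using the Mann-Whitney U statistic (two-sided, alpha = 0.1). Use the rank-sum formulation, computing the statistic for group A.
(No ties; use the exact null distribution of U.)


Step 1: Combine and sort all 9 observations; assign midranks.
sorted (value, group): (5,X), (7,X), (8,X), (20,X), (25,Y), (28,Y), (29,X), (33,Y), (35,Y)
ranks: 5->1, 7->2, 8->3, 20->4, 25->5, 28->6, 29->7, 33->8, 35->9
Step 2: Rank sum for X: R1 = 1 + 2 + 3 + 4 + 7 = 17.
Step 3: U_X = R1 - n1(n1+1)/2 = 17 - 5*6/2 = 17 - 15 = 2.
       U_Y = n1*n2 - U_X = 20 - 2 = 18.
Step 4: No ties, so the exact null distribution of U (based on enumerating the C(9,5) = 126 equally likely rank assignments) gives the two-sided p-value.
Step 5: p-value = 0.063492; compare to alpha = 0.1. reject H0.

U_X = 2, p = 0.063492, reject H0 at alpha = 0.1.


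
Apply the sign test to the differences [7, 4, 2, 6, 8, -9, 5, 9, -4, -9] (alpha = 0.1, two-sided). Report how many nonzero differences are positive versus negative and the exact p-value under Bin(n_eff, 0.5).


Step 1: Discard zero differences. Original n = 10; n_eff = number of nonzero differences = 10.
Nonzero differences (with sign): +7, +4, +2, +6, +8, -9, +5, +9, -4, -9
Step 2: Count signs: positive = 7, negative = 3.
Step 3: Under H0: P(positive) = 0.5, so the number of positives S ~ Bin(10, 0.5).
Step 4: Two-sided exact p-value = sum of Bin(10,0.5) probabilities at or below the observed probability = 0.343750.
Step 5: alpha = 0.1. fail to reject H0.

n_eff = 10, pos = 7, neg = 3, p = 0.343750, fail to reject H0.


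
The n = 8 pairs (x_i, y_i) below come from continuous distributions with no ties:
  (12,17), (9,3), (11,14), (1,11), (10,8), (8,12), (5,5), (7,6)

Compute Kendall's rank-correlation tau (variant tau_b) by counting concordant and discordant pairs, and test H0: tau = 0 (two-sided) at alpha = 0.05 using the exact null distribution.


Step 1: Enumerate the 28 unordered pairs (i,j) with i<j and classify each by sign(x_j-x_i) * sign(y_j-y_i).
  (1,2):dx=-3,dy=-14->C; (1,3):dx=-1,dy=-3->C; (1,4):dx=-11,dy=-6->C; (1,5):dx=-2,dy=-9->C
  (1,6):dx=-4,dy=-5->C; (1,7):dx=-7,dy=-12->C; (1,8):dx=-5,dy=-11->C; (2,3):dx=+2,dy=+11->C
  (2,4):dx=-8,dy=+8->D; (2,5):dx=+1,dy=+5->C; (2,6):dx=-1,dy=+9->D; (2,7):dx=-4,dy=+2->D
  (2,8):dx=-2,dy=+3->D; (3,4):dx=-10,dy=-3->C; (3,5):dx=-1,dy=-6->C; (3,6):dx=-3,dy=-2->C
  (3,7):dx=-6,dy=-9->C; (3,8):dx=-4,dy=-8->C; (4,5):dx=+9,dy=-3->D; (4,6):dx=+7,dy=+1->C
  (4,7):dx=+4,dy=-6->D; (4,8):dx=+6,dy=-5->D; (5,6):dx=-2,dy=+4->D; (5,7):dx=-5,dy=-3->C
  (5,8):dx=-3,dy=-2->C; (6,7):dx=-3,dy=-7->C; (6,8):dx=-1,dy=-6->C; (7,8):dx=+2,dy=+1->C
Step 2: C = 20, D = 8, total pairs = 28.
Step 3: tau = (C - D)/(n(n-1)/2) = (20 - 8)/28 = 0.428571.
Step 4: Exact two-sided p-value (enumerate n! = 40320 permutations of y under H0): p = 0.178869.
Step 5: alpha = 0.05. fail to reject H0.

tau_b = 0.4286 (C=20, D=8), p = 0.178869, fail to reject H0.


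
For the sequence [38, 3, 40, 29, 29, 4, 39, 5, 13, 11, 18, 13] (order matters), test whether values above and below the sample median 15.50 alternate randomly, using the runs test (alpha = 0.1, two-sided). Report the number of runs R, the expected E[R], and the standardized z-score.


Step 1: Compute median = 15.50; label A = above, B = below.
Labels in order: ABAAABABBBAB  (n_A = 6, n_B = 6)
Step 2: Count runs R = 8.
Step 3: Under H0 (random ordering), E[R] = 2*n_A*n_B/(n_A+n_B) + 1 = 2*6*6/12 + 1 = 7.0000.
        Var[R] = 2*n_A*n_B*(2*n_A*n_B - n_A - n_B) / ((n_A+n_B)^2 * (n_A+n_B-1)) = 4320/1584 = 2.7273.
        SD[R] = 1.6514.
Step 4: Continuity-corrected z = (R - 0.5 - E[R]) / SD[R] = (8 - 0.5 - 7.0000) / 1.6514 = 0.3028.
Step 5: Two-sided p-value via normal approximation = 2*(1 - Phi(|z|)) = 0.762069.
Step 6: alpha = 0.1. fail to reject H0.

R = 8, z = 0.3028, p = 0.762069, fail to reject H0.


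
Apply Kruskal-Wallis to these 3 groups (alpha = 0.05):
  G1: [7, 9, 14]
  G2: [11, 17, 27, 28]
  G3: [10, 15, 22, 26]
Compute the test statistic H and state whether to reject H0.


Step 1: Combine all N = 11 observations and assign midranks.
sorted (value, group, rank): (7,G1,1), (9,G1,2), (10,G3,3), (11,G2,4), (14,G1,5), (15,G3,6), (17,G2,7), (22,G3,8), (26,G3,9), (27,G2,10), (28,G2,11)
Step 2: Sum ranks within each group.
R_1 = 8 (n_1 = 3)
R_2 = 32 (n_2 = 4)
R_3 = 26 (n_3 = 4)
Step 3: H = 12/(N(N+1)) * sum(R_i^2/n_i) - 3(N+1)
     = 12/(11*12) * (8^2/3 + 32^2/4 + 26^2/4) - 3*12
     = 0.090909 * 446.333 - 36
     = 4.575758.
Step 4: No ties, so H is used without correction.
Step 5: Under H0, H ~ chi^2(2); p-value = 0.101481.
Step 6: alpha = 0.05. fail to reject H0.

H = 4.5758, df = 2, p = 0.101481, fail to reject H0.


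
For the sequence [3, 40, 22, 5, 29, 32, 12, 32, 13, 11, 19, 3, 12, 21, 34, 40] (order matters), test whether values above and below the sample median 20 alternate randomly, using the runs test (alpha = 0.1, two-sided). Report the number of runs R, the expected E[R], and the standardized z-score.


Step 1: Compute median = 20; label A = above, B = below.
Labels in order: BAABAABABBBBBAAA  (n_A = 8, n_B = 8)
Step 2: Count runs R = 8.
Step 3: Under H0 (random ordering), E[R] = 2*n_A*n_B/(n_A+n_B) + 1 = 2*8*8/16 + 1 = 9.0000.
        Var[R] = 2*n_A*n_B*(2*n_A*n_B - n_A - n_B) / ((n_A+n_B)^2 * (n_A+n_B-1)) = 14336/3840 = 3.7333.
        SD[R] = 1.9322.
Step 4: Continuity-corrected z = (R + 0.5 - E[R]) / SD[R] = (8 + 0.5 - 9.0000) / 1.9322 = -0.2588.
Step 5: Two-sided p-value via normal approximation = 2*(1 - Phi(|z|)) = 0.795809.
Step 6: alpha = 0.1. fail to reject H0.

R = 8, z = -0.2588, p = 0.795809, fail to reject H0.


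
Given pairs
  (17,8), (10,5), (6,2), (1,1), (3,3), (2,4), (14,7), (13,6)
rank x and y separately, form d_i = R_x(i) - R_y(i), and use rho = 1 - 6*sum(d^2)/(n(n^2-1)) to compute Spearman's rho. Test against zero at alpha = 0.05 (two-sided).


Step 1: Rank x and y separately (midranks; no ties here).
rank(x): 17->8, 10->5, 6->4, 1->1, 3->3, 2->2, 14->7, 13->6
rank(y): 8->8, 5->5, 2->2, 1->1, 3->3, 4->4, 7->7, 6->6
Step 2: d_i = R_x(i) - R_y(i); compute d_i^2.
  (8-8)^2=0, (5-5)^2=0, (4-2)^2=4, (1-1)^2=0, (3-3)^2=0, (2-4)^2=4, (7-7)^2=0, (6-6)^2=0
sum(d^2) = 8.
Step 3: rho = 1 - 6*8 / (8*(8^2 - 1)) = 1 - 48/504 = 0.904762.
Step 4: Under H0, t = rho * sqrt((n-2)/(1-rho^2)) = 5.2034 ~ t(6).
Step 5: Two-sided p-value from the t-distribution with 6 df = 0.002008.
Step 6: alpha = 0.05. reject H0.

rho = 0.9048, p = 0.002008, reject H0 at alpha = 0.05.


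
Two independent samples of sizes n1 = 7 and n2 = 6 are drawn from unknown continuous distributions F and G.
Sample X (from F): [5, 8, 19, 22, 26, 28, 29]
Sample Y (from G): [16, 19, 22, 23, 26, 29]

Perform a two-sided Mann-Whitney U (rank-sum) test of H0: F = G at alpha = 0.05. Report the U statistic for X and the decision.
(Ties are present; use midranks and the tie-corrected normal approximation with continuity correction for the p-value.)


Step 1: Combine and sort all 13 observations; assign midranks.
sorted (value, group): (5,X), (8,X), (16,Y), (19,X), (19,Y), (22,X), (22,Y), (23,Y), (26,X), (26,Y), (28,X), (29,X), (29,Y)
ranks: 5->1, 8->2, 16->3, 19->4.5, 19->4.5, 22->6.5, 22->6.5, 23->8, 26->9.5, 26->9.5, 28->11, 29->12.5, 29->12.5
Step 2: Rank sum for X: R1 = 1 + 2 + 4.5 + 6.5 + 9.5 + 11 + 12.5 = 47.
Step 3: U_X = R1 - n1(n1+1)/2 = 47 - 7*8/2 = 47 - 28 = 19.
       U_Y = n1*n2 - U_X = 42 - 19 = 23.
Step 4: Ties are present, so use the tie-corrected normal approximation (with continuity correction) for the p-value.
Step 5: p-value = 0.829399; compare to alpha = 0.05. fail to reject H0.

U_X = 19, p = 0.829399, fail to reject H0 at alpha = 0.05.


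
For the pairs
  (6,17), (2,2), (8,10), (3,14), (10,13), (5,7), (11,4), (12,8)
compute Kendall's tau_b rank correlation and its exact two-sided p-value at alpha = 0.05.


Step 1: Enumerate the 28 unordered pairs (i,j) with i<j and classify each by sign(x_j-x_i) * sign(y_j-y_i).
  (1,2):dx=-4,dy=-15->C; (1,3):dx=+2,dy=-7->D; (1,4):dx=-3,dy=-3->C; (1,5):dx=+4,dy=-4->D
  (1,6):dx=-1,dy=-10->C; (1,7):dx=+5,dy=-13->D; (1,8):dx=+6,dy=-9->D; (2,3):dx=+6,dy=+8->C
  (2,4):dx=+1,dy=+12->C; (2,5):dx=+8,dy=+11->C; (2,6):dx=+3,dy=+5->C; (2,7):dx=+9,dy=+2->C
  (2,8):dx=+10,dy=+6->C; (3,4):dx=-5,dy=+4->D; (3,5):dx=+2,dy=+3->C; (3,6):dx=-3,dy=-3->C
  (3,7):dx=+3,dy=-6->D; (3,8):dx=+4,dy=-2->D; (4,5):dx=+7,dy=-1->D; (4,6):dx=+2,dy=-7->D
  (4,7):dx=+8,dy=-10->D; (4,8):dx=+9,dy=-6->D; (5,6):dx=-5,dy=-6->C; (5,7):dx=+1,dy=-9->D
  (5,8):dx=+2,dy=-5->D; (6,7):dx=+6,dy=-3->D; (6,8):dx=+7,dy=+1->C; (7,8):dx=+1,dy=+4->C
Step 2: C = 14, D = 14, total pairs = 28.
Step 3: tau = (C - D)/(n(n-1)/2) = (14 - 14)/28 = 0.000000.
Step 4: Exact two-sided p-value (enumerate n! = 40320 permutations of y under H0): p = 1.000000.
Step 5: alpha = 0.05. fail to reject H0.

tau_b = 0.0000 (C=14, D=14), p = 1.000000, fail to reject H0.


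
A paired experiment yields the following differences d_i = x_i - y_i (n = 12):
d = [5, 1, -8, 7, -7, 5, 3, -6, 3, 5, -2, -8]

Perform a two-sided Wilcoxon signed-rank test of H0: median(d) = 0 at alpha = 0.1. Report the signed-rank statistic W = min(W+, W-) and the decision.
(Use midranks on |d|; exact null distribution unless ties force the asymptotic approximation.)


Step 1: Drop any zero differences (none here) and take |d_i|.
|d| = [5, 1, 8, 7, 7, 5, 3, 6, 3, 5, 2, 8]
Step 2: Midrank |d_i| (ties get averaged ranks).
ranks: |5|->6, |1|->1, |8|->11.5, |7|->9.5, |7|->9.5, |5|->6, |3|->3.5, |6|->8, |3|->3.5, |5|->6, |2|->2, |8|->11.5
Step 3: Attach original signs; sum ranks with positive sign and with negative sign.
W+ = 6 + 1 + 9.5 + 6 + 3.5 + 3.5 + 6 = 35.5
W- = 11.5 + 9.5 + 8 + 2 + 11.5 = 42.5
(Check: W+ + W- = 78 should equal n(n+1)/2 = 78.)
Step 4: Test statistic W = min(W+, W-) = 35.5.
Step 5: Ties in |d|, so use the tie-corrected normal approximation.
        E[W] = n(n+1)/4 = 12*13/4 = 39.
        Tie groups: |d|=3 (t=2), |d|=5 (t=3), |d|=7 (t=2), |d|=8 (t=2); sum(t^3 - t) = 42.
        Var[W] = n(n+1)(2n+1)/24 - sum(t^3-t)/48 = 3900/24 - 42/48 = 161.625.
        z = (W - E[W]) / sqrt(Var[W]) = (35.5 - 39) / 12.7132 = -0.2753.
        Two-sided p = 2*Phi(z) = 0.783082.
Step 6: alpha = 0.1. fail to reject H0.

W+ = 35.5, W- = 42.5, W = min = 35.5, p = 0.783082, fail to reject H0.


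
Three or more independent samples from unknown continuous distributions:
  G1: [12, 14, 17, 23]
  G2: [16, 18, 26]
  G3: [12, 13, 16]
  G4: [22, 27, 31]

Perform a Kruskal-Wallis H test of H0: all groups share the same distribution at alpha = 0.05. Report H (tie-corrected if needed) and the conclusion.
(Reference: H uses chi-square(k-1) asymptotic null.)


Step 1: Combine all N = 13 observations and assign midranks.
sorted (value, group, rank): (12,G1,1.5), (12,G3,1.5), (13,G3,3), (14,G1,4), (16,G2,5.5), (16,G3,5.5), (17,G1,7), (18,G2,8), (22,G4,9), (23,G1,10), (26,G2,11), (27,G4,12), (31,G4,13)
Step 2: Sum ranks within each group.
R_1 = 22.5 (n_1 = 4)
R_2 = 24.5 (n_2 = 3)
R_3 = 10 (n_3 = 3)
R_4 = 34 (n_4 = 3)
Step 3: H = 12/(N(N+1)) * sum(R_i^2/n_i) - 3(N+1)
     = 12/(13*14) * (22.5^2/4 + 24.5^2/3 + 10^2/3 + 34^2/3) - 3*14
     = 0.065934 * 745.312 - 42
     = 7.141484.
Step 4: Ties present; correction factor C = 1 - 12/(13^3 - 13) = 0.994505. Corrected H = 7.141484 / 0.994505 = 7.180939.
Step 5: Under H0, H ~ chi^2(3); p-value = 0.066349.
Step 6: alpha = 0.05. fail to reject H0.

H = 7.1809, df = 3, p = 0.066349, fail to reject H0.


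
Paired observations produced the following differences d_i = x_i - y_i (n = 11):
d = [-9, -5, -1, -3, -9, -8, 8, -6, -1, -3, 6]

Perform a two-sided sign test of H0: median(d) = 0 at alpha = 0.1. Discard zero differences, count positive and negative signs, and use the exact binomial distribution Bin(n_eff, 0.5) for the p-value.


Step 1: Discard zero differences. Original n = 11; n_eff = number of nonzero differences = 11.
Nonzero differences (with sign): -9, -5, -1, -3, -9, -8, +8, -6, -1, -3, +6
Step 2: Count signs: positive = 2, negative = 9.
Step 3: Under H0: P(positive) = 0.5, so the number of positives S ~ Bin(11, 0.5).
Step 4: Two-sided exact p-value = sum of Bin(11,0.5) probabilities at or below the observed probability = 0.065430.
Step 5: alpha = 0.1. reject H0.

n_eff = 11, pos = 2, neg = 9, p = 0.065430, reject H0.


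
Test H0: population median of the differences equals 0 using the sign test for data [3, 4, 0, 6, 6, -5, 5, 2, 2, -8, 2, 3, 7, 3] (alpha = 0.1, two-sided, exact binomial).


Step 1: Discard zero differences. Original n = 14; n_eff = number of nonzero differences = 13.
Nonzero differences (with sign): +3, +4, +6, +6, -5, +5, +2, +2, -8, +2, +3, +7, +3
Step 2: Count signs: positive = 11, negative = 2.
Step 3: Under H0: P(positive) = 0.5, so the number of positives S ~ Bin(13, 0.5).
Step 4: Two-sided exact p-value = sum of Bin(13,0.5) probabilities at or below the observed probability = 0.022461.
Step 5: alpha = 0.1. reject H0.

n_eff = 13, pos = 11, neg = 2, p = 0.022461, reject H0.


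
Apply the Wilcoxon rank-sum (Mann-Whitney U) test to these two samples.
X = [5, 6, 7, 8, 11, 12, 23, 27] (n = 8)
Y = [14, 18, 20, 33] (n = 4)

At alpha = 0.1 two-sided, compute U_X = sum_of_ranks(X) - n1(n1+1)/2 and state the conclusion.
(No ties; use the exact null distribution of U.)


Step 1: Combine and sort all 12 observations; assign midranks.
sorted (value, group): (5,X), (6,X), (7,X), (8,X), (11,X), (12,X), (14,Y), (18,Y), (20,Y), (23,X), (27,X), (33,Y)
ranks: 5->1, 6->2, 7->3, 8->4, 11->5, 12->6, 14->7, 18->8, 20->9, 23->10, 27->11, 33->12
Step 2: Rank sum for X: R1 = 1 + 2 + 3 + 4 + 5 + 6 + 10 + 11 = 42.
Step 3: U_X = R1 - n1(n1+1)/2 = 42 - 8*9/2 = 42 - 36 = 6.
       U_Y = n1*n2 - U_X = 32 - 6 = 26.
Step 4: No ties, so the exact null distribution of U (based on enumerating the C(12,8) = 495 equally likely rank assignments) gives the two-sided p-value.
Step 5: p-value = 0.109091; compare to alpha = 0.1. fail to reject H0.

U_X = 6, p = 0.109091, fail to reject H0 at alpha = 0.1.


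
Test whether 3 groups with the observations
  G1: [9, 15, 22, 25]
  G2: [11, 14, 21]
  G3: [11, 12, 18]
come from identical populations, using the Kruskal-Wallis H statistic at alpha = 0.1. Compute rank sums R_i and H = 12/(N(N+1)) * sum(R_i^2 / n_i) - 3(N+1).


Step 1: Combine all N = 10 observations and assign midranks.
sorted (value, group, rank): (9,G1,1), (11,G2,2.5), (11,G3,2.5), (12,G3,4), (14,G2,5), (15,G1,6), (18,G3,7), (21,G2,8), (22,G1,9), (25,G1,10)
Step 2: Sum ranks within each group.
R_1 = 26 (n_1 = 4)
R_2 = 15.5 (n_2 = 3)
R_3 = 13.5 (n_3 = 3)
Step 3: H = 12/(N(N+1)) * sum(R_i^2/n_i) - 3(N+1)
     = 12/(10*11) * (26^2/4 + 15.5^2/3 + 13.5^2/3) - 3*11
     = 0.109091 * 309.833 - 33
     = 0.800000.
Step 4: Ties present; correction factor C = 1 - 6/(10^3 - 10) = 0.993939. Corrected H = 0.800000 / 0.993939 = 0.804878.
Step 5: Under H0, H ~ chi^2(2); p-value = 0.668687.
Step 6: alpha = 0.1. fail to reject H0.

H = 0.8049, df = 2, p = 0.668687, fail to reject H0.


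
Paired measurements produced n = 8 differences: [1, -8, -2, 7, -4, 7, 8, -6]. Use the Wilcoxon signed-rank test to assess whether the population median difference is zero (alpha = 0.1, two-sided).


Step 1: Drop any zero differences (none here) and take |d_i|.
|d| = [1, 8, 2, 7, 4, 7, 8, 6]
Step 2: Midrank |d_i| (ties get averaged ranks).
ranks: |1|->1, |8|->7.5, |2|->2, |7|->5.5, |4|->3, |7|->5.5, |8|->7.5, |6|->4
Step 3: Attach original signs; sum ranks with positive sign and with negative sign.
W+ = 1 + 5.5 + 5.5 + 7.5 = 19.5
W- = 7.5 + 2 + 3 + 4 = 16.5
(Check: W+ + W- = 36 should equal n(n+1)/2 = 36.)
Step 4: Test statistic W = min(W+, W-) = 16.5.
Step 5: Ties in |d|, so use the tie-corrected normal approximation.
        E[W] = n(n+1)/4 = 8*9/4 = 18.
        Tie groups: |d|=7 (t=2), |d|=8 (t=2); sum(t^3 - t) = 12.
        Var[W] = n(n+1)(2n+1)/24 - sum(t^3-t)/48 = 1224/24 - 12/48 = 50.75.
        z = (W - E[W]) / sqrt(Var[W]) = (16.5 - 18) / 7.1239 = -0.2106.
        Two-sided p = 2*Phi(z) = 0.833232.
Step 6: alpha = 0.1. fail to reject H0.

W+ = 19.5, W- = 16.5, W = min = 16.5, p = 0.833232, fail to reject H0.


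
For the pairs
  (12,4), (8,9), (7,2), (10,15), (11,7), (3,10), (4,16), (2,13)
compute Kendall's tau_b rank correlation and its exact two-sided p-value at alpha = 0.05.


Step 1: Enumerate the 28 unordered pairs (i,j) with i<j and classify each by sign(x_j-x_i) * sign(y_j-y_i).
  (1,2):dx=-4,dy=+5->D; (1,3):dx=-5,dy=-2->C; (1,4):dx=-2,dy=+11->D; (1,5):dx=-1,dy=+3->D
  (1,6):dx=-9,dy=+6->D; (1,7):dx=-8,dy=+12->D; (1,8):dx=-10,dy=+9->D; (2,3):dx=-1,dy=-7->C
  (2,4):dx=+2,dy=+6->C; (2,5):dx=+3,dy=-2->D; (2,6):dx=-5,dy=+1->D; (2,7):dx=-4,dy=+7->D
  (2,8):dx=-6,dy=+4->D; (3,4):dx=+3,dy=+13->C; (3,5):dx=+4,dy=+5->C; (3,6):dx=-4,dy=+8->D
  (3,7):dx=-3,dy=+14->D; (3,8):dx=-5,dy=+11->D; (4,5):dx=+1,dy=-8->D; (4,6):dx=-7,dy=-5->C
  (4,7):dx=-6,dy=+1->D; (4,8):dx=-8,dy=-2->C; (5,6):dx=-8,dy=+3->D; (5,7):dx=-7,dy=+9->D
  (5,8):dx=-9,dy=+6->D; (6,7):dx=+1,dy=+6->C; (6,8):dx=-1,dy=+3->D; (7,8):dx=-2,dy=-3->C
Step 2: C = 9, D = 19, total pairs = 28.
Step 3: tau = (C - D)/(n(n-1)/2) = (9 - 19)/28 = -0.357143.
Step 4: Exact two-sided p-value (enumerate n! = 40320 permutations of y under H0): p = 0.275099.
Step 5: alpha = 0.05. fail to reject H0.

tau_b = -0.3571 (C=9, D=19), p = 0.275099, fail to reject H0.


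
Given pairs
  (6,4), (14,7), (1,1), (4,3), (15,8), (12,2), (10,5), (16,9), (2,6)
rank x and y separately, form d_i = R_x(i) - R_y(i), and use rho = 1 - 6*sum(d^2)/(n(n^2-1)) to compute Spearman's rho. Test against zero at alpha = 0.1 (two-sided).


Step 1: Rank x and y separately (midranks; no ties here).
rank(x): 6->4, 14->7, 1->1, 4->3, 15->8, 12->6, 10->5, 16->9, 2->2
rank(y): 4->4, 7->7, 1->1, 3->3, 8->8, 2->2, 5->5, 9->9, 6->6
Step 2: d_i = R_x(i) - R_y(i); compute d_i^2.
  (4-4)^2=0, (7-7)^2=0, (1-1)^2=0, (3-3)^2=0, (8-8)^2=0, (6-2)^2=16, (5-5)^2=0, (9-9)^2=0, (2-6)^2=16
sum(d^2) = 32.
Step 3: rho = 1 - 6*32 / (9*(9^2 - 1)) = 1 - 192/720 = 0.733333.
Step 4: Under H0, t = rho * sqrt((n-2)/(1-rho^2)) = 2.8538 ~ t(7).
Step 5: Two-sided p-value from the t-distribution with 7 df = 0.024554.
Step 6: alpha = 0.1. reject H0.

rho = 0.7333, p = 0.024554, reject H0 at alpha = 0.1.


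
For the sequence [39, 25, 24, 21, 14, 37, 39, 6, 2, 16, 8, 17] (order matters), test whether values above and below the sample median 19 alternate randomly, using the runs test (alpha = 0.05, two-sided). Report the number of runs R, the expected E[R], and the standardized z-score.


Step 1: Compute median = 19; label A = above, B = below.
Labels in order: AAAABAABBBBB  (n_A = 6, n_B = 6)
Step 2: Count runs R = 4.
Step 3: Under H0 (random ordering), E[R] = 2*n_A*n_B/(n_A+n_B) + 1 = 2*6*6/12 + 1 = 7.0000.
        Var[R] = 2*n_A*n_B*(2*n_A*n_B - n_A - n_B) / ((n_A+n_B)^2 * (n_A+n_B-1)) = 4320/1584 = 2.7273.
        SD[R] = 1.6514.
Step 4: Continuity-corrected z = (R + 0.5 - E[R]) / SD[R] = (4 + 0.5 - 7.0000) / 1.6514 = -1.5138.
Step 5: Two-sided p-value via normal approximation = 2*(1 - Phi(|z|)) = 0.130070.
Step 6: alpha = 0.05. fail to reject H0.

R = 4, z = -1.5138, p = 0.130070, fail to reject H0.


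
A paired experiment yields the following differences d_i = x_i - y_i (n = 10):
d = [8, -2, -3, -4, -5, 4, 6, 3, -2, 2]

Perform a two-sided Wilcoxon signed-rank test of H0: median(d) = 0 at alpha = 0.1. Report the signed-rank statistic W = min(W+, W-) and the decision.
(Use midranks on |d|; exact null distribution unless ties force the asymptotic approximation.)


Step 1: Drop any zero differences (none here) and take |d_i|.
|d| = [8, 2, 3, 4, 5, 4, 6, 3, 2, 2]
Step 2: Midrank |d_i| (ties get averaged ranks).
ranks: |8|->10, |2|->2, |3|->4.5, |4|->6.5, |5|->8, |4|->6.5, |6|->9, |3|->4.5, |2|->2, |2|->2
Step 3: Attach original signs; sum ranks with positive sign and with negative sign.
W+ = 10 + 6.5 + 9 + 4.5 + 2 = 32
W- = 2 + 4.5 + 6.5 + 8 + 2 = 23
(Check: W+ + W- = 55 should equal n(n+1)/2 = 55.)
Step 4: Test statistic W = min(W+, W-) = 23.
Step 5: Ties in |d|, so use the tie-corrected normal approximation.
        E[W] = n(n+1)/4 = 10*11/4 = 27.5.
        Tie groups: |d|=2 (t=3), |d|=3 (t=2), |d|=4 (t=2); sum(t^3 - t) = 36.
        Var[W] = n(n+1)(2n+1)/24 - sum(t^3-t)/48 = 2310/24 - 36/48 = 95.5.
        z = (W - E[W]) / sqrt(Var[W]) = (23 - 27.5) / 9.7724 = -0.4605.
        Two-sided p = 2*Phi(z) = 0.645172.
Step 6: alpha = 0.1. fail to reject H0.

W+ = 32, W- = 23, W = min = 23, p = 0.645172, fail to reject H0.


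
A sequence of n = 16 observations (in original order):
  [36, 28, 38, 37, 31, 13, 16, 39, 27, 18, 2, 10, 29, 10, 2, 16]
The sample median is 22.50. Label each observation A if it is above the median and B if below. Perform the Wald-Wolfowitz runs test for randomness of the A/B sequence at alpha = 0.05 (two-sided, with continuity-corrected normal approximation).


Step 1: Compute median = 22.50; label A = above, B = below.
Labels in order: AAAAABBAABBBABBB  (n_A = 8, n_B = 8)
Step 2: Count runs R = 6.
Step 3: Under H0 (random ordering), E[R] = 2*n_A*n_B/(n_A+n_B) + 1 = 2*8*8/16 + 1 = 9.0000.
        Var[R] = 2*n_A*n_B*(2*n_A*n_B - n_A - n_B) / ((n_A+n_B)^2 * (n_A+n_B-1)) = 14336/3840 = 3.7333.
        SD[R] = 1.9322.
Step 4: Continuity-corrected z = (R + 0.5 - E[R]) / SD[R] = (6 + 0.5 - 9.0000) / 1.9322 = -1.2939.
Step 5: Two-sided p-value via normal approximation = 2*(1 - Phi(|z|)) = 0.195709.
Step 6: alpha = 0.05. fail to reject H0.

R = 6, z = -1.2939, p = 0.195709, fail to reject H0.


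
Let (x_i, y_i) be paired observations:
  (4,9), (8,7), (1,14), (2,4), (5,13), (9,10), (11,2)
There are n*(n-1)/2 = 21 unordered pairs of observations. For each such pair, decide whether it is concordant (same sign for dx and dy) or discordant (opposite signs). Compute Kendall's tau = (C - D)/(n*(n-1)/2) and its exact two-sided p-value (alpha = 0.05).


Step 1: Enumerate the 21 unordered pairs (i,j) with i<j and classify each by sign(x_j-x_i) * sign(y_j-y_i).
  (1,2):dx=+4,dy=-2->D; (1,3):dx=-3,dy=+5->D; (1,4):dx=-2,dy=-5->C; (1,5):dx=+1,dy=+4->C
  (1,6):dx=+5,dy=+1->C; (1,7):dx=+7,dy=-7->D; (2,3):dx=-7,dy=+7->D; (2,4):dx=-6,dy=-3->C
  (2,5):dx=-3,dy=+6->D; (2,6):dx=+1,dy=+3->C; (2,7):dx=+3,dy=-5->D; (3,4):dx=+1,dy=-10->D
  (3,5):dx=+4,dy=-1->D; (3,6):dx=+8,dy=-4->D; (3,7):dx=+10,dy=-12->D; (4,5):dx=+3,dy=+9->C
  (4,6):dx=+7,dy=+6->C; (4,7):dx=+9,dy=-2->D; (5,6):dx=+4,dy=-3->D; (5,7):dx=+6,dy=-11->D
  (6,7):dx=+2,dy=-8->D
Step 2: C = 7, D = 14, total pairs = 21.
Step 3: tau = (C - D)/(n(n-1)/2) = (7 - 14)/21 = -0.333333.
Step 4: Exact two-sided p-value (enumerate n! = 5040 permutations of y under H0): p = 0.381349.
Step 5: alpha = 0.05. fail to reject H0.

tau_b = -0.3333 (C=7, D=14), p = 0.381349, fail to reject H0.


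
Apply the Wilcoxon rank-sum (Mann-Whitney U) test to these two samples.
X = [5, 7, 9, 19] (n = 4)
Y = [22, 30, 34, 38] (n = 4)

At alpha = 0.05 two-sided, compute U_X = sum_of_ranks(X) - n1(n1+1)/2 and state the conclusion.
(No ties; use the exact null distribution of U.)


Step 1: Combine and sort all 8 observations; assign midranks.
sorted (value, group): (5,X), (7,X), (9,X), (19,X), (22,Y), (30,Y), (34,Y), (38,Y)
ranks: 5->1, 7->2, 9->3, 19->4, 22->5, 30->6, 34->7, 38->8
Step 2: Rank sum for X: R1 = 1 + 2 + 3 + 4 = 10.
Step 3: U_X = R1 - n1(n1+1)/2 = 10 - 4*5/2 = 10 - 10 = 0.
       U_Y = n1*n2 - U_X = 16 - 0 = 16.
Step 4: No ties, so the exact null distribution of U (based on enumerating the C(8,4) = 70 equally likely rank assignments) gives the two-sided p-value.
Step 5: p-value = 0.028571; compare to alpha = 0.05. reject H0.

U_X = 0, p = 0.028571, reject H0 at alpha = 0.05.


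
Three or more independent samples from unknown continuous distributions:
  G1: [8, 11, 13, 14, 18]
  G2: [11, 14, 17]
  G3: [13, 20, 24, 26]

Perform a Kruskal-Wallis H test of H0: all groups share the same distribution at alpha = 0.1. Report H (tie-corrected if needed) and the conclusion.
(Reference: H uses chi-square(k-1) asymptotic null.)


Step 1: Combine all N = 12 observations and assign midranks.
sorted (value, group, rank): (8,G1,1), (11,G1,2.5), (11,G2,2.5), (13,G1,4.5), (13,G3,4.5), (14,G1,6.5), (14,G2,6.5), (17,G2,8), (18,G1,9), (20,G3,10), (24,G3,11), (26,G3,12)
Step 2: Sum ranks within each group.
R_1 = 23.5 (n_1 = 5)
R_2 = 17 (n_2 = 3)
R_3 = 37.5 (n_3 = 4)
Step 3: H = 12/(N(N+1)) * sum(R_i^2/n_i) - 3(N+1)
     = 12/(12*13) * (23.5^2/5 + 17^2/3 + 37.5^2/4) - 3*13
     = 0.076923 * 558.346 - 39
     = 3.949679.
Step 4: Ties present; correction factor C = 1 - 18/(12^3 - 12) = 0.989510. Corrected H = 3.949679 / 0.989510 = 3.991549.
Step 5: Under H0, H ~ chi^2(2); p-value = 0.135908.
Step 6: alpha = 0.1. fail to reject H0.

H = 3.9915, df = 2, p = 0.135908, fail to reject H0.


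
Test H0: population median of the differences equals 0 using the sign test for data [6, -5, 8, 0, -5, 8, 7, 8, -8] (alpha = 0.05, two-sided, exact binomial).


Step 1: Discard zero differences. Original n = 9; n_eff = number of nonzero differences = 8.
Nonzero differences (with sign): +6, -5, +8, -5, +8, +7, +8, -8
Step 2: Count signs: positive = 5, negative = 3.
Step 3: Under H0: P(positive) = 0.5, so the number of positives S ~ Bin(8, 0.5).
Step 4: Two-sided exact p-value = sum of Bin(8,0.5) probabilities at or below the observed probability = 0.726562.
Step 5: alpha = 0.05. fail to reject H0.

n_eff = 8, pos = 5, neg = 3, p = 0.726562, fail to reject H0.


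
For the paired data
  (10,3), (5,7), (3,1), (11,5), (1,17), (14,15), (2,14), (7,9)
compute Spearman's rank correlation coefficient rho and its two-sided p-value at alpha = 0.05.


Step 1: Rank x and y separately (midranks; no ties here).
rank(x): 10->6, 5->4, 3->3, 11->7, 1->1, 14->8, 2->2, 7->5
rank(y): 3->2, 7->4, 1->1, 5->3, 17->8, 15->7, 14->6, 9->5
Step 2: d_i = R_x(i) - R_y(i); compute d_i^2.
  (6-2)^2=16, (4-4)^2=0, (3-1)^2=4, (7-3)^2=16, (1-8)^2=49, (8-7)^2=1, (2-6)^2=16, (5-5)^2=0
sum(d^2) = 102.
Step 3: rho = 1 - 6*102 / (8*(8^2 - 1)) = 1 - 612/504 = -0.214286.
Step 4: Under H0, t = rho * sqrt((n-2)/(1-rho^2)) = -0.5374 ~ t(6).
Step 5: Two-sided p-value from the t-distribution with 6 df = 0.610344.
Step 6: alpha = 0.05. fail to reject H0.

rho = -0.2143, p = 0.610344, fail to reject H0 at alpha = 0.05.


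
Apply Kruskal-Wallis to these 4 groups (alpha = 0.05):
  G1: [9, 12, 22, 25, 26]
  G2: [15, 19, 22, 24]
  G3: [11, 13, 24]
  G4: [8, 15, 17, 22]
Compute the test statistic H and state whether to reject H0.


Step 1: Combine all N = 16 observations and assign midranks.
sorted (value, group, rank): (8,G4,1), (9,G1,2), (11,G3,3), (12,G1,4), (13,G3,5), (15,G2,6.5), (15,G4,6.5), (17,G4,8), (19,G2,9), (22,G1,11), (22,G2,11), (22,G4,11), (24,G2,13.5), (24,G3,13.5), (25,G1,15), (26,G1,16)
Step 2: Sum ranks within each group.
R_1 = 48 (n_1 = 5)
R_2 = 40 (n_2 = 4)
R_3 = 21.5 (n_3 = 3)
R_4 = 26.5 (n_4 = 4)
Step 3: H = 12/(N(N+1)) * sum(R_i^2/n_i) - 3(N+1)
     = 12/(16*17) * (48^2/5 + 40^2/4 + 21.5^2/3 + 26.5^2/4) - 3*17
     = 0.044118 * 1190.45 - 51
     = 1.519669.
Step 4: Ties present; correction factor C = 1 - 36/(16^3 - 16) = 0.991176. Corrected H = 1.519669 / 0.991176 = 1.533197.
Step 5: Under H0, H ~ chi^2(3); p-value = 0.674630.
Step 6: alpha = 0.05. fail to reject H0.

H = 1.5332, df = 3, p = 0.674630, fail to reject H0.


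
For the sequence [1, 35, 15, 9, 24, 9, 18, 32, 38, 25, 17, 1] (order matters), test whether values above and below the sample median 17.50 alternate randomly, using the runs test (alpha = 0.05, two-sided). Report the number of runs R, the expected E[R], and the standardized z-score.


Step 1: Compute median = 17.50; label A = above, B = below.
Labels in order: BABBABAAAABB  (n_A = 6, n_B = 6)
Step 2: Count runs R = 7.
Step 3: Under H0 (random ordering), E[R] = 2*n_A*n_B/(n_A+n_B) + 1 = 2*6*6/12 + 1 = 7.0000.
        Var[R] = 2*n_A*n_B*(2*n_A*n_B - n_A - n_B) / ((n_A+n_B)^2 * (n_A+n_B-1)) = 4320/1584 = 2.7273.
        SD[R] = 1.6514.
Step 4: R = E[R], so z = 0 with no continuity correction.
Step 5: Two-sided p-value via normal approximation = 2*(1 - Phi(|z|)) = 1.000000.
Step 6: alpha = 0.05. fail to reject H0.

R = 7, z = 0.0000, p = 1.000000, fail to reject H0.


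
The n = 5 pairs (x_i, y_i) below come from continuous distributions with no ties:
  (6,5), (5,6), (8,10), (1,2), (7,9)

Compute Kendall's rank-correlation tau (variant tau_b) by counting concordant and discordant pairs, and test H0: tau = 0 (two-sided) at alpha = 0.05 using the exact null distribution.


Step 1: Enumerate the 10 unordered pairs (i,j) with i<j and classify each by sign(x_j-x_i) * sign(y_j-y_i).
  (1,2):dx=-1,dy=+1->D; (1,3):dx=+2,dy=+5->C; (1,4):dx=-5,dy=-3->C; (1,5):dx=+1,dy=+4->C
  (2,3):dx=+3,dy=+4->C; (2,4):dx=-4,dy=-4->C; (2,5):dx=+2,dy=+3->C; (3,4):dx=-7,dy=-8->C
  (3,5):dx=-1,dy=-1->C; (4,5):dx=+6,dy=+7->C
Step 2: C = 9, D = 1, total pairs = 10.
Step 3: tau = (C - D)/(n(n-1)/2) = (9 - 1)/10 = 0.800000.
Step 4: Exact two-sided p-value (enumerate n! = 120 permutations of y under H0): p = 0.083333.
Step 5: alpha = 0.05. fail to reject H0.

tau_b = 0.8000 (C=9, D=1), p = 0.083333, fail to reject H0.


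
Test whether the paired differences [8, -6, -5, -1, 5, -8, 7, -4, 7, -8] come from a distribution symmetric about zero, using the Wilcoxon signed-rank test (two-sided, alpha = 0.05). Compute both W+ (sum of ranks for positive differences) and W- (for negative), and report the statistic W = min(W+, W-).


Step 1: Drop any zero differences (none here) and take |d_i|.
|d| = [8, 6, 5, 1, 5, 8, 7, 4, 7, 8]
Step 2: Midrank |d_i| (ties get averaged ranks).
ranks: |8|->9, |6|->5, |5|->3.5, |1|->1, |5|->3.5, |8|->9, |7|->6.5, |4|->2, |7|->6.5, |8|->9
Step 3: Attach original signs; sum ranks with positive sign and with negative sign.
W+ = 9 + 3.5 + 6.5 + 6.5 = 25.5
W- = 5 + 3.5 + 1 + 9 + 2 + 9 = 29.5
(Check: W+ + W- = 55 should equal n(n+1)/2 = 55.)
Step 4: Test statistic W = min(W+, W-) = 25.5.
Step 5: Ties in |d|, so use the tie-corrected normal approximation.
        E[W] = n(n+1)/4 = 10*11/4 = 27.5.
        Tie groups: |d|=5 (t=2), |d|=7 (t=2), |d|=8 (t=3); sum(t^3 - t) = 36.
        Var[W] = n(n+1)(2n+1)/24 - sum(t^3-t)/48 = 2310/24 - 36/48 = 95.5.
        z = (W - E[W]) / sqrt(Var[W]) = (25.5 - 27.5) / 9.7724 = -0.2047.
        Two-sided p = 2*Phi(z) = 0.837839.
Step 6: alpha = 0.05. fail to reject H0.

W+ = 25.5, W- = 29.5, W = min = 25.5, p = 0.837839, fail to reject H0.


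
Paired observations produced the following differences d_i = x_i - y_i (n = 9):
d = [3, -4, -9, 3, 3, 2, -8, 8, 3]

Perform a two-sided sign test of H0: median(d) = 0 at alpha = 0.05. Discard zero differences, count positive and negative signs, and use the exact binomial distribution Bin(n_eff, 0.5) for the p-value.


Step 1: Discard zero differences. Original n = 9; n_eff = number of nonzero differences = 9.
Nonzero differences (with sign): +3, -4, -9, +3, +3, +2, -8, +8, +3
Step 2: Count signs: positive = 6, negative = 3.
Step 3: Under H0: P(positive) = 0.5, so the number of positives S ~ Bin(9, 0.5).
Step 4: Two-sided exact p-value = sum of Bin(9,0.5) probabilities at or below the observed probability = 0.507812.
Step 5: alpha = 0.05. fail to reject H0.

n_eff = 9, pos = 6, neg = 3, p = 0.507812, fail to reject H0.


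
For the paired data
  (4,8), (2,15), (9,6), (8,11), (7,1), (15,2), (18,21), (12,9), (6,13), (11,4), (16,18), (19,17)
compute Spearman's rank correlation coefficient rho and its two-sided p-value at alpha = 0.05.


Step 1: Rank x and y separately (midranks; no ties here).
rank(x): 4->2, 2->1, 9->6, 8->5, 7->4, 15->9, 18->11, 12->8, 6->3, 11->7, 16->10, 19->12
rank(y): 8->5, 15->9, 6->4, 11->7, 1->1, 2->2, 21->12, 9->6, 13->8, 4->3, 18->11, 17->10
Step 2: d_i = R_x(i) - R_y(i); compute d_i^2.
  (2-5)^2=9, (1-9)^2=64, (6-4)^2=4, (5-7)^2=4, (4-1)^2=9, (9-2)^2=49, (11-12)^2=1, (8-6)^2=4, (3-8)^2=25, (7-3)^2=16, (10-11)^2=1, (12-10)^2=4
sum(d^2) = 190.
Step 3: rho = 1 - 6*190 / (12*(12^2 - 1)) = 1 - 1140/1716 = 0.335664.
Step 4: Under H0, t = rho * sqrt((n-2)/(1-rho^2)) = 1.1268 ~ t(10).
Step 5: Two-sided p-value from the t-distribution with 10 df = 0.286123.
Step 6: alpha = 0.05. fail to reject H0.

rho = 0.3357, p = 0.286123, fail to reject H0 at alpha = 0.05.


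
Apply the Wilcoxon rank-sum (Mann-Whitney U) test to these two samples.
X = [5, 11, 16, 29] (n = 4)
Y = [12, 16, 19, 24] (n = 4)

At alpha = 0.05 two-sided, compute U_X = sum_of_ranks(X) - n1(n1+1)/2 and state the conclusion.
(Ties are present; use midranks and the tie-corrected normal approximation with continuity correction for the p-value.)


Step 1: Combine and sort all 8 observations; assign midranks.
sorted (value, group): (5,X), (11,X), (12,Y), (16,X), (16,Y), (19,Y), (24,Y), (29,X)
ranks: 5->1, 11->2, 12->3, 16->4.5, 16->4.5, 19->6, 24->7, 29->8
Step 2: Rank sum for X: R1 = 1 + 2 + 4.5 + 8 = 15.5.
Step 3: U_X = R1 - n1(n1+1)/2 = 15.5 - 4*5/2 = 15.5 - 10 = 5.5.
       U_Y = n1*n2 - U_X = 16 - 5.5 = 10.5.
Step 4: Ties are present, so use the tie-corrected normal approximation (with continuity correction) for the p-value.
Step 5: p-value = 0.561363; compare to alpha = 0.05. fail to reject H0.

U_X = 5.5, p = 0.561363, fail to reject H0 at alpha = 0.05.


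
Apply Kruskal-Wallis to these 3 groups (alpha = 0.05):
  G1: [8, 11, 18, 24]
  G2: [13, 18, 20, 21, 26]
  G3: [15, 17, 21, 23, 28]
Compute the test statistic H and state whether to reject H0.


Step 1: Combine all N = 14 observations and assign midranks.
sorted (value, group, rank): (8,G1,1), (11,G1,2), (13,G2,3), (15,G3,4), (17,G3,5), (18,G1,6.5), (18,G2,6.5), (20,G2,8), (21,G2,9.5), (21,G3,9.5), (23,G3,11), (24,G1,12), (26,G2,13), (28,G3,14)
Step 2: Sum ranks within each group.
R_1 = 21.5 (n_1 = 4)
R_2 = 40 (n_2 = 5)
R_3 = 43.5 (n_3 = 5)
Step 3: H = 12/(N(N+1)) * sum(R_i^2/n_i) - 3(N+1)
     = 12/(14*15) * (21.5^2/4 + 40^2/5 + 43.5^2/5) - 3*15
     = 0.057143 * 814.013 - 45
     = 1.515000.
Step 4: Ties present; correction factor C = 1 - 12/(14^3 - 14) = 0.995604. Corrected H = 1.515000 / 0.995604 = 1.521689.
Step 5: Under H0, H ~ chi^2(2); p-value = 0.467272.
Step 6: alpha = 0.05. fail to reject H0.

H = 1.5217, df = 2, p = 0.467272, fail to reject H0.
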